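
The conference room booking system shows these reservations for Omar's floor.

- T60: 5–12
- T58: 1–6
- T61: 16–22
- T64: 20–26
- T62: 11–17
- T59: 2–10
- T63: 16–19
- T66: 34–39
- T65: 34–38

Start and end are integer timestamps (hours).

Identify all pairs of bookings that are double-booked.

T58 & T59, T58 & T60, T59 & T60, T60 & T62, T61 & T62, T61 & T63, T61 & T64, T62 & T63, T65 & T66

Sorted by start: T58, T59, T60, T62, T61, T63, T64, T65, T66.
T59 starts before T58 ends → T58 and T59 overlap.
T60 starts before T58 ends → T58 and T60 overlap.
T62 starts after T58 ends, so T58 has no further overlaps.
T60 starts before T59 ends → T59 and T60 overlap.
T62 starts after T59 ends, so T59 has no further overlaps.
T62 starts before T60 ends → T60 and T62 overlap.
T61 starts after T60 ends, so T60 has no further overlaps.
T61 starts before T62 ends → T62 and T61 overlap.
T63 starts before T62 ends → T62 and T63 overlap.
T64 starts after T62 ends, so T62 has no further overlaps.
T63 starts before T61 ends → T61 and T63 overlap.
T64 starts before T61 ends → T61 and T64 overlap.
T65 starts after T61 ends, so T61 has no further overlaps.
T64 starts after T63 ends, so T63 has no further overlaps.
T65 starts after T64 ends, so T64 has no further overlaps.
T66 starts before T65 ends → T65 and T66 overlap.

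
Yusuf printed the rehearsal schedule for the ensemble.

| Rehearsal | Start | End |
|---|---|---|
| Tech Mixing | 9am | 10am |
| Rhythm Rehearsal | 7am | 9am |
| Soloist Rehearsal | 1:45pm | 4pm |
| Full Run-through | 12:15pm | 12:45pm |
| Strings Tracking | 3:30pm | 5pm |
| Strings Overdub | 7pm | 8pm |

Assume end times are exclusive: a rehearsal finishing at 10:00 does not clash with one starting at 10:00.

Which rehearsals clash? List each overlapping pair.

Soloist Rehearsal & Strings Tracking

Sorted by start: Rhythm Rehearsal, Tech Mixing, Full Run-through, Soloist Rehearsal, Strings Tracking, Strings Overdub.
Tech Mixing starts exactly when Rhythm Rehearsal ends (back-to-back, no overlap) — done with Rhythm Rehearsal.
Full Run-through starts after Tech Mixing ends — done with Tech Mixing.
Soloist Rehearsal starts after Full Run-through ends — done with Full Run-through.
Strings Tracking starts before Soloist Rehearsal ends → Soloist Rehearsal and Strings Tracking overlap.
Strings Overdub starts after Soloist Rehearsal ends.
Strings Overdub starts after Strings Tracking ends.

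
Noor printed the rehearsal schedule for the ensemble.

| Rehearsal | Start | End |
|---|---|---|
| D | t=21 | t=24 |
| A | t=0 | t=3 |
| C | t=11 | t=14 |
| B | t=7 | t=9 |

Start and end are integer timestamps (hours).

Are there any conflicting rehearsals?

No

Sorted by start: A, B, C, D.
B starts after A ends, so A has no further overlaps.
C starts after B ends, so B has no further overlaps.
D starts after C ends.
Every pair is clear; the schedule has no overlaps.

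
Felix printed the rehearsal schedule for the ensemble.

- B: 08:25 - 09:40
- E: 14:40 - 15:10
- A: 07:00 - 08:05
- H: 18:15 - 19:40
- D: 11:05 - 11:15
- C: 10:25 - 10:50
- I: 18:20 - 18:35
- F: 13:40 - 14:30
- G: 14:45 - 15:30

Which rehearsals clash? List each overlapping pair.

Sorted by start: A, B, C, D, F, E, G, H, I.
B starts after A ends, so A has no further overlaps.
C starts after B ends, so B has no further overlaps.
D starts after C ends, so C has no further overlaps.
F starts after D ends, so D has no further overlaps.
E starts after F ends, so F has no further overlaps.
G starts before E ends → E and G overlap.
H starts after E ends, so E has no further overlaps.
H starts after G ends, so G has no further overlaps.
I starts before H ends → H and I overlap.

E & G, H & I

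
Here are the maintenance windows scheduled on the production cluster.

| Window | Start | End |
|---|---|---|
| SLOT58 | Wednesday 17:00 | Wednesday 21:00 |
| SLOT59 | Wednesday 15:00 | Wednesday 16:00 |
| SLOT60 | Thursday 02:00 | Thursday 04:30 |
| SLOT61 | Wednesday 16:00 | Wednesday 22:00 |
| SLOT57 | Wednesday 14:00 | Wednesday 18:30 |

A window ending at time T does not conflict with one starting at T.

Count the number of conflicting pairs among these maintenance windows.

Two intervals overlap when each starts before the other ends.
Sorted by start: SLOT57, SLOT59, SLOT61, SLOT58, SLOT60.
SLOT59 starts before SLOT57 ends → SLOT57 and SLOT59 overlap.
SLOT61 starts before SLOT57 ends → SLOT57 and SLOT61 overlap.
SLOT58 starts before SLOT57 ends → SLOT57 and SLOT58 overlap.
SLOT60 starts after SLOT57 ends.
SLOT61 starts exactly when SLOT59 ends (back-to-back, no overlap) — done with SLOT59.
SLOT58 starts before SLOT61 ends → SLOT61 and SLOT58 overlap.
SLOT60 starts after SLOT61 ends.
SLOT60 starts after SLOT58 ends.
Overlapping pairs: SLOT57 & SLOT58, SLOT57 & SLOT59, SLOT57 & SLOT61, SLOT58 & SLOT61 — 4 in total.

4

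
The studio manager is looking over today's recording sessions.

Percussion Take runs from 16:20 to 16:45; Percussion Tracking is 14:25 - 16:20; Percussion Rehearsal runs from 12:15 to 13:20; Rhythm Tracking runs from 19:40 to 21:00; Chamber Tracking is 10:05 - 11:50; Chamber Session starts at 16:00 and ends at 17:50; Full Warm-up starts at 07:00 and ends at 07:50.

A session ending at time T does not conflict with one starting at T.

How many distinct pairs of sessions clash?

2

Sorted by start: Full Warm-up, Chamber Tracking, Percussion Rehearsal, Percussion Tracking, Chamber Session, Percussion Take, Rhythm Tracking.
Chamber Tracking starts after Full Warm-up ends, so Full Warm-up has no further overlaps.
Percussion Rehearsal starts after Chamber Tracking ends, so Chamber Tracking has no further overlaps.
Percussion Tracking starts after Percussion Rehearsal ends, so Percussion Rehearsal has no further overlaps.
Chamber Session starts before Percussion Tracking ends → Percussion Tracking and Chamber Session overlap.
Percussion Take starts exactly when Percussion Tracking ends (back-to-back, no overlap), so Percussion Tracking has no further overlaps.
Percussion Take starts before Chamber Session ends → Chamber Session and Percussion Take overlap.
Rhythm Tracking starts after Chamber Session ends.
Rhythm Tracking starts after Percussion Take ends.
Overlapping pairs: Chamber Session & Percussion Take, Chamber Session & Percussion Tracking — 2 in total.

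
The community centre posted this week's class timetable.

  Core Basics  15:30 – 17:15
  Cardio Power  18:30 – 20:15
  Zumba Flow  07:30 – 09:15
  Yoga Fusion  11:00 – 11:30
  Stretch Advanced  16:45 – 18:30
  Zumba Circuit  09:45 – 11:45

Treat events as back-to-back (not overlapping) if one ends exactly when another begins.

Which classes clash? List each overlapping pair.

Check each pair: they overlap iff neither finishes before the other starts.
Sorted by start: Zumba Flow, Zumba Circuit, Yoga Fusion, Core Basics, Stretch Advanced, Cardio Power.
Zumba Circuit starts after Zumba Flow ends; Zumba Flow is clear from here.
Yoga Fusion starts before Zumba Circuit ends → Zumba Circuit and Yoga Fusion overlap.
Core Basics starts after Zumba Circuit ends; Zumba Circuit is clear from here.
Core Basics starts after Yoga Fusion ends; Yoga Fusion is clear from here.
Stretch Advanced starts before Core Basics ends → Core Basics and Stretch Advanced overlap.
Cardio Power starts after Core Basics ends.
Cardio Power starts exactly when Stretch Advanced ends (back-to-back, no overlap).

Core Basics & Stretch Advanced, Yoga Fusion & Zumba Circuit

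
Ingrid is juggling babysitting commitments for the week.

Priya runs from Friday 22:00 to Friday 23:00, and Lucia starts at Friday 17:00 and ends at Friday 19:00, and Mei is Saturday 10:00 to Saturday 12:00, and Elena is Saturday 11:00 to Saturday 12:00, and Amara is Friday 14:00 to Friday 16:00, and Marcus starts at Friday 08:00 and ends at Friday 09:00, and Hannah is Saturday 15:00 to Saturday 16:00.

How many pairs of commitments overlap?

Sorted by start: Marcus, Amara, Lucia, Priya, Mei, Elena, Hannah.
Amara starts after Marcus ends, so nothing later overlaps Marcus either.
Lucia starts after Amara ends, so nothing later overlaps Amara either.
Priya starts after Lucia ends, so nothing later overlaps Lucia either.
Mei starts after Priya ends, so nothing later overlaps Priya either.
Elena starts before Mei ends → Mei and Elena overlap.
Hannah starts after Mei ends.
Hannah starts after Elena ends.
Overlapping pairs: Elena & Mei — 1 in total.

1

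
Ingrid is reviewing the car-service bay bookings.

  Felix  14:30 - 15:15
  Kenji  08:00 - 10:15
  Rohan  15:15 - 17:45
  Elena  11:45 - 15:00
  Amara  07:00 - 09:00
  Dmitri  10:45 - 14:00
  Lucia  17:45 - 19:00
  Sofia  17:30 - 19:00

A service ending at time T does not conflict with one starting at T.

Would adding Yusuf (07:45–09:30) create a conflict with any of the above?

Amara: starts 07:00 before Yusuf ends 09:30, and ends 09:00 after Yusuf starts 07:45 → overlap.
Kenji: starts 08:00 before Yusuf ends 09:30, and ends 10:15 after Yusuf starts 07:45 → overlap.
Dmitri: starts 10:45 at or after Yusuf ends 09:30 → clear.
Elena: starts 11:45 at or after Yusuf ends 09:30 → clear.
Felix: starts 14:30 at or after Yusuf ends 09:30 → clear.
Rohan: starts 15:15 at or after Yusuf ends 09:30 → clear.
Sofia: starts 17:30 at or after Yusuf ends 09:30 → clear.
Lucia: starts 17:45 at or after Yusuf ends 09:30 → clear.
Yusuf overlaps Amara, Kenji.

Yes — it overlaps Amara, Kenji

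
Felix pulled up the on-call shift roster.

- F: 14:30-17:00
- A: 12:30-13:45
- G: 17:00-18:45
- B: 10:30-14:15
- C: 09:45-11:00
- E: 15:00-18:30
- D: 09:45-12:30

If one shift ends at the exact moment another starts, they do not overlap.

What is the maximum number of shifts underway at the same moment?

Sweep the timeline, counting +1 at each start and −1 at each end (ends before starts at a tie):
09:45 start C → 1
09:45 start D → 2
10:30 start B → 3
11:00 end C → 2
12:30 end D → 1
12:30 start A → 2
13:45 end A → 1
14:15 end B → 0
14:30 start F → 1
15:00 start E → 2
17:00 end F → 1
17:00 start G → 2
18:30 end E → 1
18:45 end G → 0
Peak is 3, at 10:30 (B, C, D).

3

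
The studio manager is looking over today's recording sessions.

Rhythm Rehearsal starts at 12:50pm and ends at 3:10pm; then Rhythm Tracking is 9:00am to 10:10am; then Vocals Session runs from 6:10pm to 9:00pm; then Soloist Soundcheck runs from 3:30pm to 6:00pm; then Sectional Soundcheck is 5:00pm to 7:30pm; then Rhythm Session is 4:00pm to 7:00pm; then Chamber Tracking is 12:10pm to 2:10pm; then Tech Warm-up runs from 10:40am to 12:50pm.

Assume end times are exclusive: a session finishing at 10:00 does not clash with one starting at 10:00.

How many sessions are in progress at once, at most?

3

Sweep the timeline, counting +1 at each start and −1 at each end (ends before starts at a tie):
9:00am start Rhythm Tracking → 1
10:10am end Rhythm Tracking → 0
10:40am start Tech Warm-up → 1
12:10pm start Chamber Tracking → 2
12:50pm end Tech Warm-up → 1
12:50pm start Rhythm Rehearsal → 2
2:10pm end Chamber Tracking → 1
3:10pm end Rhythm Rehearsal → 0
3:30pm start Soloist Soundcheck → 1
4:00pm start Rhythm Session → 2
5:00pm start Sectional Soundcheck → 3
6:00pm end Soloist Soundcheck → 2
6:10pm start Vocals Session → 3
7:00pm end Rhythm Session → 2
7:30pm end Sectional Soundcheck → 1
9:00pm end Vocals Session → 0
Peak is 3, at 5:00pm (Rhythm Session, Sectional Soundcheck, Soloist Soundcheck).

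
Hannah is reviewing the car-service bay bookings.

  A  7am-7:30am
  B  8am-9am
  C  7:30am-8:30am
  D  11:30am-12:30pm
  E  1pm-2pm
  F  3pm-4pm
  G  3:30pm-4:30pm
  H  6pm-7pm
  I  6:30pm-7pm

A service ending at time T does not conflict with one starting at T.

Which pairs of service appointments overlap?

B & C, F & G, H & I

Check each pair: they overlap iff neither finishes before the other starts.
Sorted by start: A, C, B, D, E, F, G, H, I.
C starts exactly when A ends (back-to-back, no overlap); A is clear from here.
B starts before C ends → C and B overlap.
D starts after C ends; C is clear from here.
D starts after B ends; B is clear from here.
E starts after D ends; D is clear from here.
F starts after E ends; E is clear from here.
G starts before F ends → F and G overlap.
H starts after F ends; F is clear from here.
H starts after G ends; G is clear from here.
I starts before H ends → H and I overlap.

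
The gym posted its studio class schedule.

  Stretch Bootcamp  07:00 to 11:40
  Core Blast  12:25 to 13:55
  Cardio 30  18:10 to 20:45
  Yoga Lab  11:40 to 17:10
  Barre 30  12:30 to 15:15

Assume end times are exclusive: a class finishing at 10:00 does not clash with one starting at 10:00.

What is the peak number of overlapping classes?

3

Sort all start/end points and keep a running count:
07:00 start Stretch Bootcamp → 1
11:40 end Stretch Bootcamp → 0
11:40 start Yoga Lab → 1
12:25 start Core Blast → 2
12:30 start Barre 30 → 3
13:55 end Core Blast → 2
15:15 end Barre 30 → 1
17:10 end Yoga Lab → 0
18:10 start Cardio 30 → 1
20:45 end Cardio 30 → 0
Peak is 3, at 12:30 (Barre 30, Core Blast, Yoga Lab).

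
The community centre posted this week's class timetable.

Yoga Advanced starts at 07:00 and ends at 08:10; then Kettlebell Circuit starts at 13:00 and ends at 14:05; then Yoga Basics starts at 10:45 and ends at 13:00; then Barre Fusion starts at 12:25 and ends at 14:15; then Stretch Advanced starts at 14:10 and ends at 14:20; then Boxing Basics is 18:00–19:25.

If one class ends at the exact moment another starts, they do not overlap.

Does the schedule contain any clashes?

Yes

Sorted by start: Yoga Advanced, Yoga Basics, Barre Fusion, Kettlebell Circuit, Stretch Advanced, Boxing Basics.
Yoga Basics starts after Yoga Advanced ends, so nothing later overlaps Yoga Advanced either.
Barre Fusion starts before Yoga Basics ends → Yoga Basics and Barre Fusion overlap.
That's a conflict, so the schedule is not conflict-free.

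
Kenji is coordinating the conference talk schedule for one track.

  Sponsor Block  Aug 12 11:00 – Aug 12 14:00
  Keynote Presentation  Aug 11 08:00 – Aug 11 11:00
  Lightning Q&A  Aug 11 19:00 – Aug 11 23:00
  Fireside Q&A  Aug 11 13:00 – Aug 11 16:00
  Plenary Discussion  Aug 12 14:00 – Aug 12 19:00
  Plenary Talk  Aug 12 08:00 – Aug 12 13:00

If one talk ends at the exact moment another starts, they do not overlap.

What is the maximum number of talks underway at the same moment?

Sort all start/end points and keep a running count:
Aug 11 08:00 start Keynote Presentation → 1
Aug 11 11:00 end Keynote Presentation → 0
Aug 11 13:00 start Fireside Q&A → 1
Aug 11 16:00 end Fireside Q&A → 0
Aug 11 19:00 start Lightning Q&A → 1
Aug 11 23:00 end Lightning Q&A → 0
Aug 12 08:00 start Plenary Talk → 1
Aug 12 11:00 start Sponsor Block → 2
Aug 12 13:00 end Plenary Talk → 1
Aug 12 14:00 end Sponsor Block → 0
Aug 12 14:00 start Plenary Discussion → 1
Aug 12 19:00 end Plenary Discussion → 0
Peak is 2, at Aug 12 11:00 (Plenary Talk, Sponsor Block).

2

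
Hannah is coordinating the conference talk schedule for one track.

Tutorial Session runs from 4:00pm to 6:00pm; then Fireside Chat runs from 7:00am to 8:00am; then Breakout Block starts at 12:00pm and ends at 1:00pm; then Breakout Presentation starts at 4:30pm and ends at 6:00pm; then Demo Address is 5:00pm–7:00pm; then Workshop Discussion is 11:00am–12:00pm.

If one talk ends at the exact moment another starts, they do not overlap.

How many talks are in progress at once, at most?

Sort all start/end points and keep a running count:
7:00am start Fireside Chat → 1
8:00am end Fireside Chat → 0
11:00am start Workshop Discussion → 1
12:00pm end Workshop Discussion → 0
12:00pm start Breakout Block → 1
1:00pm end Breakout Block → 0
4:00pm start Tutorial Session → 1
4:30pm start Breakout Presentation → 2
5:00pm start Demo Address → 3
6:00pm end Breakout Presentation → 2
6:00pm end Tutorial Session → 1
7:00pm end Demo Address → 0
Peak is 3, at 5:00pm (Breakout Presentation, Demo Address, Tutorial Session).

3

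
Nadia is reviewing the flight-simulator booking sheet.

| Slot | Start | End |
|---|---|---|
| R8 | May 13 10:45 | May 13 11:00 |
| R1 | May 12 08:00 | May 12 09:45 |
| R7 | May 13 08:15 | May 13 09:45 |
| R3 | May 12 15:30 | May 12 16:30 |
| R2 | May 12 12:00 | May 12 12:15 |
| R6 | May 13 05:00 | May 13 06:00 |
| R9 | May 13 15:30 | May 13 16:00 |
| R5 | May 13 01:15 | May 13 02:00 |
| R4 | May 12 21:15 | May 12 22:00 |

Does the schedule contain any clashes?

Sorted by start: R1, R2, R3, R4, R5, R6, R7, R8, R9.
R2 starts after R1 ends — done with R1.
R3 starts after R2 ends — done with R2.
R4 starts after R3 ends — done with R3.
R5 starts after R4 ends — done with R4.
R6 starts after R5 ends — done with R5.
R7 starts after R6 ends — done with R6.
R8 starts after R7 ends — done with R7.
R9 starts after R8 ends.
Every pair is clear; the schedule has no overlaps.

No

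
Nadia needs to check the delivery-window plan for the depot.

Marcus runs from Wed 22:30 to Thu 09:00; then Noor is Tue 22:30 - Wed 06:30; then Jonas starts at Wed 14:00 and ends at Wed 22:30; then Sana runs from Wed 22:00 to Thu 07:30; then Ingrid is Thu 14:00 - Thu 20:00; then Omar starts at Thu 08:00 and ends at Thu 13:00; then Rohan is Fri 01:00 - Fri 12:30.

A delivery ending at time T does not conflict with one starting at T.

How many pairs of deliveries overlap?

Two intervals overlap when each starts before the other ends.
Sorted by start: Noor, Jonas, Sana, Marcus, Omar, Ingrid, Rohan.
Jonas starts after Noor ends — done with Noor.
Sana starts before Jonas ends → Jonas and Sana overlap.
Marcus starts exactly when Jonas ends (back-to-back, no overlap) — done with Jonas.
Marcus starts before Sana ends → Sana and Marcus overlap.
Omar starts after Sana ends — done with Sana.
Omar starts before Marcus ends → Marcus and Omar overlap.
Ingrid starts after Marcus ends — done with Marcus.
Ingrid starts after Omar ends — done with Omar.
Rohan starts after Ingrid ends.
Overlapping pairs: Jonas & Sana, Marcus & Omar, Marcus & Sana — 3 in total.

3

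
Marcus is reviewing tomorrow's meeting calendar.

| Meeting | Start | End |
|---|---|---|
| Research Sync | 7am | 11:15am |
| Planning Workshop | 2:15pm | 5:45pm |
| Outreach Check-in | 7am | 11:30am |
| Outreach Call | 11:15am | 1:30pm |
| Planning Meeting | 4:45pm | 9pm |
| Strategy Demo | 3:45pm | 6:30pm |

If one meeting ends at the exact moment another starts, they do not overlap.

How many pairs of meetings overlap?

Check each pair: they overlap iff neither finishes before the other starts.
Sorted by start: Research Sync, Outreach Check-in, Outreach Call, Planning Workshop, Strategy Demo, Planning Meeting.
Outreach Check-in starts before Research Sync ends → Research Sync and Outreach Check-in overlap.
Outreach Call starts exactly when Research Sync ends (back-to-back, no overlap), so nothing later overlaps Research Sync either.
Outreach Call starts before Outreach Check-in ends → Outreach Check-in and Outreach Call overlap.
Planning Workshop starts after Outreach Check-in ends, so nothing later overlaps Outreach Check-in either.
Planning Workshop starts after Outreach Call ends, so nothing later overlaps Outreach Call either.
Strategy Demo starts before Planning Workshop ends → Planning Workshop and Strategy Demo overlap.
Planning Meeting starts before Planning Workshop ends → Planning Workshop and Planning Meeting overlap.
Planning Meeting starts before Strategy Demo ends → Strategy Demo and Planning Meeting overlap.
Overlapping pairs: Outreach Call & Outreach Check-in, Outreach Check-in & Research Sync, Planning Meeting & Planning Workshop, Planning Meeting & Strategy Demo, Planning Workshop & Strategy Demo — 5 in total.

5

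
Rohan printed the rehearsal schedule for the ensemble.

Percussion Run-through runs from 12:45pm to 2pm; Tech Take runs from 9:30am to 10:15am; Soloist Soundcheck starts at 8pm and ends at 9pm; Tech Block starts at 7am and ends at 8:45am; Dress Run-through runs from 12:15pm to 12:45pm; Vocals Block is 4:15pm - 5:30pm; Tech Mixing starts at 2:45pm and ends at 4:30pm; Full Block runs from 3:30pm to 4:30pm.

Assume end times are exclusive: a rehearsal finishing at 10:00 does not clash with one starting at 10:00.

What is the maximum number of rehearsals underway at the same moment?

3

Sweep the timeline, counting +1 at each start and −1 at each end (ends before starts at a tie):
7am start Tech Block → 1
8:45am end Tech Block → 0
9:30am start Tech Take → 1
10:15am end Tech Take → 0
12:15pm start Dress Run-through → 1
12:45pm end Dress Run-through → 0
12:45pm start Percussion Run-through → 1
2pm end Percussion Run-through → 0
2:45pm start Tech Mixing → 1
3:30pm start Full Block → 2
4:15pm start Vocals Block → 3
4:30pm end Full Block → 2
4:30pm end Tech Mixing → 1
5:30pm end Vocals Block → 0
8pm start Soloist Soundcheck → 1
9pm end Soloist Soundcheck → 0
Peak is 3, at 4:15pm (Full Block, Tech Mixing, Vocals Block).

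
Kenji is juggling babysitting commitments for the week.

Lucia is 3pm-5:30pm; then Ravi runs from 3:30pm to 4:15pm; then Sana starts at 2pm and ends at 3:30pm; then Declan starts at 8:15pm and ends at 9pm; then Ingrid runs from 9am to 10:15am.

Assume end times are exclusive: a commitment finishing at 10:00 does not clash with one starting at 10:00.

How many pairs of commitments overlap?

2

Two intervals overlap when each starts before the other ends.
Sorted by start: Ingrid, Sana, Lucia, Ravi, Declan.
Sana starts after Ingrid ends, so nothing later overlaps Ingrid either.
Lucia starts before Sana ends → Sana and Lucia overlap.
Ravi starts exactly when Sana ends (back-to-back, no overlap), so nothing later overlaps Sana either.
Ravi starts before Lucia ends → Lucia and Ravi overlap.
Declan starts after Lucia ends.
Declan starts after Ravi ends.
Overlapping pairs: Lucia & Ravi, Lucia & Sana — 2 in total.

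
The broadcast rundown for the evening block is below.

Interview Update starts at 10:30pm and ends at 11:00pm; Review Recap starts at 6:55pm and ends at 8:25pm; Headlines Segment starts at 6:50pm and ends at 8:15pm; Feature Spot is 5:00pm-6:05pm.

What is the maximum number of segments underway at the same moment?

Sweep the timeline, counting +1 at each start and −1 at each end (ends before starts at a tie):
5:00pm start Feature Spot → 1
6:05pm end Feature Spot → 0
6:50pm start Headlines Segment → 1
6:55pm start Review Recap → 2
8:15pm end Headlines Segment → 1
8:25pm end Review Recap → 0
10:30pm start Interview Update → 1
11:00pm end Interview Update → 0
Peak is 2, at 6:55pm (Headlines Segment, Review Recap).

2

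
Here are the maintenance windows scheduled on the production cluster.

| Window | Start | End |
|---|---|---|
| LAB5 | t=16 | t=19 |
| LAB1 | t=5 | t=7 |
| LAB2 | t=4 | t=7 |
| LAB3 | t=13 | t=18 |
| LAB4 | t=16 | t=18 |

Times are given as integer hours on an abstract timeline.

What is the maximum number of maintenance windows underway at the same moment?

Walk through starts and ends in time order (an end at T is processed before a start at T):
t=4 start LAB2 → 1
t=5 start LAB1 → 2
t=7 end LAB1 → 1
t=7 end LAB2 → 0
t=13 start LAB3 → 1
t=16 start LAB4 → 2
t=16 start LAB5 → 3
t=18 end LAB3 → 2
t=18 end LAB4 → 1
t=19 end LAB5 → 0
Peak is 3, at t=16 (LAB3, LAB4, LAB5).

3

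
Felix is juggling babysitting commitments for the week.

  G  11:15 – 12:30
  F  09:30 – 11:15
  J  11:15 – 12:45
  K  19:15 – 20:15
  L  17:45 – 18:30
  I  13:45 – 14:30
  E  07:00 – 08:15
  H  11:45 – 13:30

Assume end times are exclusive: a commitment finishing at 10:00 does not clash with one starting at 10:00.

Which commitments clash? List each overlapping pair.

Sorted by start: E, F, G, J, H, I, L, K.
F starts after E ends; E is clear from here.
G starts exactly when F ends (back-to-back, no overlap); F is clear from here.
J starts before G ends → G and J overlap.
H starts before G ends → G and H overlap.
I starts after G ends; G is clear from here.
H starts before J ends → J and H overlap.
I starts after J ends; J is clear from here.
I starts after H ends; H is clear from here.
L starts after I ends; I is clear from here.
K starts after L ends.

G & H, G & J, H & J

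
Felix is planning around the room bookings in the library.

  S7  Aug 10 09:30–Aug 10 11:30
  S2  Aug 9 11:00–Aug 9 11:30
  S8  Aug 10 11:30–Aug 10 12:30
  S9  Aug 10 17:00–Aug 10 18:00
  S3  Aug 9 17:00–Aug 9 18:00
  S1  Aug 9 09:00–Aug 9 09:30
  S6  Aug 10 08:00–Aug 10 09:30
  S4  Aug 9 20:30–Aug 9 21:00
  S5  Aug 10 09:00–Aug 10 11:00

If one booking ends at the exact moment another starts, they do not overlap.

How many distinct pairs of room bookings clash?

2

Check each pair: they overlap iff neither finishes before the other starts.
Sorted by start: S1, S2, S3, S4, S6, S5, S7, S8, S9.
S2 starts after S1 ends; S1 is clear from here.
S3 starts after S2 ends; S2 is clear from here.
S4 starts after S3 ends; S3 is clear from here.
S6 starts after S4 ends; S4 is clear from here.
S5 starts before S6 ends → S6 and S5 overlap.
S7 starts exactly when S6 ends (back-to-back, no overlap); S6 is clear from here.
S7 starts before S5 ends → S5 and S7 overlap.
S8 starts after S5 ends; S5 is clear from here.
S8 starts exactly when S7 ends (back-to-back, no overlap); S7 is clear from here.
S9 starts after S8 ends.
Overlapping pairs: S5 & S6, S5 & S7 — 2 in total.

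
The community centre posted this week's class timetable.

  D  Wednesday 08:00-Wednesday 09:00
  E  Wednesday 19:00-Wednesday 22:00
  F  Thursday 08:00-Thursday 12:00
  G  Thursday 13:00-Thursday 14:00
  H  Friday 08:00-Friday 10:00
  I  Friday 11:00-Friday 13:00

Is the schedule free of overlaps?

Two intervals overlap when each starts before the other ends.
Sorted by start: D, E, F, G, H, I.
E starts after D ends — done with D.
F starts after E ends — done with E.
G starts after F ends — done with F.
H starts after G ends — done with G.
I starts after H ends.
Every pair is clear; the schedule has no overlaps.

Yes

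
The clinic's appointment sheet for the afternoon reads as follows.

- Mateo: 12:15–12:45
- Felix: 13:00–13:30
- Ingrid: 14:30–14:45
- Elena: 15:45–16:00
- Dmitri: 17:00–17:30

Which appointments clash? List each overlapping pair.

Two intervals overlap when each starts before the other ends.
Sorted by start: Mateo, Felix, Ingrid, Elena, Dmitri.
Felix starts after Mateo ends, so nothing later overlaps Mateo either.
Ingrid starts after Felix ends, so nothing later overlaps Felix either.
Elena starts after Ingrid ends, so nothing later overlaps Ingrid either.
Dmitri starts after Elena ends.

no conflicts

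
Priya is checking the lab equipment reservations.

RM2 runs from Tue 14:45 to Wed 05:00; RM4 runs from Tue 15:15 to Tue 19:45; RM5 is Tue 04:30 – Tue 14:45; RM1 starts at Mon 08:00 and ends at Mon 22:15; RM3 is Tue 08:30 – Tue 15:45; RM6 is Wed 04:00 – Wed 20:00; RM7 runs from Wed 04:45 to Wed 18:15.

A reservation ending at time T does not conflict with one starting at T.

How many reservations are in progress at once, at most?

3

Sort all start/end points and keep a running count:
Mon 08:00 start RM1 → 1
Mon 22:15 end RM1 → 0
Tue 04:30 start RM5 → 1
Tue 08:30 start RM3 → 2
Tue 14:45 end RM5 → 1
Tue 14:45 start RM2 → 2
Tue 15:15 start RM4 → 3
Tue 15:45 end RM3 → 2
Tue 19:45 end RM4 → 1
Wed 04:00 start RM6 → 2
Wed 04:45 start RM7 → 3
Wed 05:00 end RM2 → 2
Wed 18:15 end RM7 → 1
Wed 20:00 end RM6 → 0
Peak is 3, at Tue 15:15 (RM2, RM3, RM4).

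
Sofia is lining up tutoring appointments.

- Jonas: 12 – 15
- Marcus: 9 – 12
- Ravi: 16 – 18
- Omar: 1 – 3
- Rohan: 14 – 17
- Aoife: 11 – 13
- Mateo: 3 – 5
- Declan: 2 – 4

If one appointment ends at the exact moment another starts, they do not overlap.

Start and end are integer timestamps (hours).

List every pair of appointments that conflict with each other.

Aoife & Jonas, Aoife & Marcus, Declan & Mateo, Declan & Omar, Jonas & Rohan, Ravi & Rohan

Sorted by start: Omar, Declan, Mateo, Marcus, Aoife, Jonas, Rohan, Ravi.
Declan starts before Omar ends → Omar and Declan overlap.
Mateo starts exactly when Omar ends (back-to-back, no overlap), so Omar has no further overlaps.
Mateo starts before Declan ends → Declan and Mateo overlap.
Marcus starts after Declan ends, so Declan has no further overlaps.
Marcus starts after Mateo ends, so Mateo has no further overlaps.
Aoife starts before Marcus ends → Marcus and Aoife overlap.
Jonas starts exactly when Marcus ends (back-to-back, no overlap), so Marcus has no further overlaps.
Jonas starts before Aoife ends → Aoife and Jonas overlap.
Rohan starts after Aoife ends, so Aoife has no further overlaps.
Rohan starts before Jonas ends → Jonas and Rohan overlap.
Ravi starts after Jonas ends.
Ravi starts before Rohan ends → Rohan and Ravi overlap.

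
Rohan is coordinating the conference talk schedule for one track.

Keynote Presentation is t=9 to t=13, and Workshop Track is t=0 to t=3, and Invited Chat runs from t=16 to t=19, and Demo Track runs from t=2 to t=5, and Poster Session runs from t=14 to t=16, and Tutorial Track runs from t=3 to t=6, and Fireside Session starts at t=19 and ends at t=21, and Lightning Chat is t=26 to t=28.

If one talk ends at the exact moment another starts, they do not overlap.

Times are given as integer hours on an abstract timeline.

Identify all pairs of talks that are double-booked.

Demo Track & Tutorial Track, Demo Track & Workshop Track

Sorted by start: Workshop Track, Demo Track, Tutorial Track, Keynote Presentation, Poster Session, Invited Chat, Fireside Session, Lightning Chat.
Demo Track starts before Workshop Track ends → Workshop Track and Demo Track overlap.
Tutorial Track starts exactly when Workshop Track ends (back-to-back, no overlap), so nothing later overlaps Workshop Track either.
Tutorial Track starts before Demo Track ends → Demo Track and Tutorial Track overlap.
Keynote Presentation starts after Demo Track ends, so nothing later overlaps Demo Track either.
Keynote Presentation starts after Tutorial Track ends, so nothing later overlaps Tutorial Track either.
Poster Session starts after Keynote Presentation ends, so nothing later overlaps Keynote Presentation either.
Invited Chat starts exactly when Poster Session ends (back-to-back, no overlap), so nothing later overlaps Poster Session either.
Fireside Session starts exactly when Invited Chat ends (back-to-back, no overlap), so nothing later overlaps Invited Chat either.
Lightning Chat starts after Fireside Session ends.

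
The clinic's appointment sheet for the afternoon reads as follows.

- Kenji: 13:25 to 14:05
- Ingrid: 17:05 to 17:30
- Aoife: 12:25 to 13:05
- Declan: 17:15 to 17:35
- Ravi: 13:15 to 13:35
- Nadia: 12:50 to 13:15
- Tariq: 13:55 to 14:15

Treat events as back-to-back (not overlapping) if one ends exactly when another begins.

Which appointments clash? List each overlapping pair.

Aoife & Nadia, Declan & Ingrid, Kenji & Ravi, Kenji & Tariq

Two intervals overlap when each starts before the other ends.
Sorted by start: Aoife, Nadia, Ravi, Kenji, Tariq, Ingrid, Declan.
Nadia starts before Aoife ends → Aoife and Nadia overlap.
Ravi starts after Aoife ends; Aoife is clear from here.
Ravi starts exactly when Nadia ends (back-to-back, no overlap); Nadia is clear from here.
Kenji starts before Ravi ends → Ravi and Kenji overlap.
Tariq starts after Ravi ends; Ravi is clear from here.
Tariq starts before Kenji ends → Kenji and Tariq overlap.
Ingrid starts after Kenji ends; Kenji is clear from here.
Ingrid starts after Tariq ends; Tariq is clear from here.
Declan starts before Ingrid ends → Ingrid and Declan overlap.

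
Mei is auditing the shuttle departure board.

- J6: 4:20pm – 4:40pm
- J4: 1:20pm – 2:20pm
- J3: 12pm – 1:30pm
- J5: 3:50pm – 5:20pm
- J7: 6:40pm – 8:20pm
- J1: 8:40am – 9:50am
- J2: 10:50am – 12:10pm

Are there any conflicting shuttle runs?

Yes

Sorted by start: J1, J2, J3, J4, J5, J6, J7.
J2 starts after J1 ends — done with J1.
J3 starts before J2 ends → J2 and J3 overlap.
That's a conflict, so the schedule is not conflict-free.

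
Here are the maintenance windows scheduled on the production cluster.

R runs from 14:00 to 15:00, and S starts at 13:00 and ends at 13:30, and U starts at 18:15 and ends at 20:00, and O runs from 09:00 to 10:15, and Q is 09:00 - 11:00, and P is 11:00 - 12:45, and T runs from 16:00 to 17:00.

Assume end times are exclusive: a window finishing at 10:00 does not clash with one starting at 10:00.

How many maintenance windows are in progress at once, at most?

2

Sort all start/end points and keep a running count:
09:00 start O → 1
09:00 start Q → 2
10:15 end O → 1
11:00 end Q → 0
11:00 start P → 1
12:45 end P → 0
13:00 start S → 1
13:30 end S → 0
14:00 start R → 1
15:00 end R → 0
16:00 start T → 1
17:00 end T → 0
18:15 start U → 1
20:00 end U → 0
Peak is 2, at 09:00 (O, Q).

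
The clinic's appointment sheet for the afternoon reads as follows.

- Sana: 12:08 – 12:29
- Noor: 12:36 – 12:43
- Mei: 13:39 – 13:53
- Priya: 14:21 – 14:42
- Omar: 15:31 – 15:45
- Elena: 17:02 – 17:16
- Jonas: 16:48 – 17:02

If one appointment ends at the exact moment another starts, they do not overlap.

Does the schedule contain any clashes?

Two intervals overlap when each starts before the other ends.
Sorted by start: Sana, Noor, Mei, Priya, Omar, Jonas, Elena.
Noor starts after Sana ends — done with Sana.
Mei starts after Noor ends — done with Noor.
Priya starts after Mei ends — done with Mei.
Omar starts after Priya ends — done with Priya.
Jonas starts after Omar ends — done with Omar.
Elena starts exactly when Jonas ends (back-to-back, no overlap).
Every pair is clear; the schedule has no overlaps.

No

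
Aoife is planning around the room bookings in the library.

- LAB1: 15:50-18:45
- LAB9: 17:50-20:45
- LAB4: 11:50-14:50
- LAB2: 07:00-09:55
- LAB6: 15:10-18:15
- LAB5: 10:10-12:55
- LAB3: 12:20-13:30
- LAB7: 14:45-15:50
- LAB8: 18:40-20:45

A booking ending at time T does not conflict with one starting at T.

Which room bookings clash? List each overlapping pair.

Check each pair: they overlap iff neither finishes before the other starts.
Sorted by start: LAB2, LAB5, LAB4, LAB3, LAB7, LAB6, LAB1, LAB9, LAB8.
LAB5 starts after LAB2 ends; LAB2 is clear from here.
LAB4 starts before LAB5 ends → LAB5 and LAB4 overlap.
LAB3 starts before LAB5 ends → LAB5 and LAB3 overlap.
LAB7 starts after LAB5 ends; LAB5 is clear from here.
LAB3 starts before LAB4 ends → LAB4 and LAB3 overlap.
LAB7 starts before LAB4 ends → LAB4 and LAB7 overlap.
LAB6 starts after LAB4 ends; LAB4 is clear from here.
LAB7 starts after LAB3 ends; LAB3 is clear from here.
LAB6 starts before LAB7 ends → LAB7 and LAB6 overlap.
LAB1 starts exactly when LAB7 ends (back-to-back, no overlap); LAB7 is clear from here.
LAB1 starts before LAB6 ends → LAB6 and LAB1 overlap.
LAB9 starts before LAB6 ends → LAB6 and LAB9 overlap.
LAB8 starts after LAB6 ends.
LAB9 starts before LAB1 ends → LAB1 and LAB9 overlap.
LAB8 starts before LAB1 ends → LAB1 and LAB8 overlap.
LAB8 starts before LAB9 ends → LAB9 and LAB8 overlap.

LAB1 & LAB6, LAB1 & LAB8, LAB1 & LAB9, LAB3 & LAB4, LAB3 & LAB5, LAB4 & LAB5, LAB4 & LAB7, LAB6 & LAB7, LAB6 & LAB9, LAB8 & LAB9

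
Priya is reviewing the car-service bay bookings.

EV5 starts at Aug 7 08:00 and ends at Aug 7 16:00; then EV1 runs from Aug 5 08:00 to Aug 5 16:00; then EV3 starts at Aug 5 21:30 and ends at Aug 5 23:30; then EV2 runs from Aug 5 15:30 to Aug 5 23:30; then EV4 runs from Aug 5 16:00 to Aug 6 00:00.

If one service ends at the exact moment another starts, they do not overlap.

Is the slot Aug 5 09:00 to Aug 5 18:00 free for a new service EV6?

No — it overlaps EV1, EV2, EV4

EV1: starts Aug 5 08:00 before EV6 ends Aug 5 18:00, and ends Aug 5 16:00 after EV6 starts Aug 5 09:00 → overlap.
EV2: starts Aug 5 15:30 before EV6 ends Aug 5 18:00, and ends Aug 5 23:30 after EV6 starts Aug 5 09:00 → overlap.
EV4: starts Aug 5 16:00 before EV6 ends Aug 5 18:00, and ends Aug 6 00:00 after EV6 starts Aug 5 09:00 → overlap.
EV3: starts Aug 5 21:30 at or after EV6 ends Aug 5 18:00 → clear.
EV5: starts Aug 7 08:00 at or after EV6 ends Aug 5 18:00 → clear.
EV6 overlaps EV1, EV2, EV4.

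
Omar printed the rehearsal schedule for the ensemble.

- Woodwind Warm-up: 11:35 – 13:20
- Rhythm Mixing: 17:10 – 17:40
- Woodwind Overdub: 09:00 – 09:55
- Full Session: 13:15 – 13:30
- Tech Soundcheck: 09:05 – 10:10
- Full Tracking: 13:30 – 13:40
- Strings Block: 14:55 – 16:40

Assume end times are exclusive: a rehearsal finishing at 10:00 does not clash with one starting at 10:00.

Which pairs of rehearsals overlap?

Full Session & Woodwind Warm-up, Tech Soundcheck & Woodwind Overdub

Sorted by start: Woodwind Overdub, Tech Soundcheck, Woodwind Warm-up, Full Session, Full Tracking, Strings Block, Rhythm Mixing.
Tech Soundcheck starts before Woodwind Overdub ends → Woodwind Overdub and Tech Soundcheck overlap.
Woodwind Warm-up starts after Woodwind Overdub ends, so Woodwind Overdub has no further overlaps.
Woodwind Warm-up starts after Tech Soundcheck ends, so Tech Soundcheck has no further overlaps.
Full Session starts before Woodwind Warm-up ends → Woodwind Warm-up and Full Session overlap.
Full Tracking starts after Woodwind Warm-up ends, so Woodwind Warm-up has no further overlaps.
Full Tracking starts exactly when Full Session ends (back-to-back, no overlap), so Full Session has no further overlaps.
Strings Block starts after Full Tracking ends, so Full Tracking has no further overlaps.
Rhythm Mixing starts after Strings Block ends.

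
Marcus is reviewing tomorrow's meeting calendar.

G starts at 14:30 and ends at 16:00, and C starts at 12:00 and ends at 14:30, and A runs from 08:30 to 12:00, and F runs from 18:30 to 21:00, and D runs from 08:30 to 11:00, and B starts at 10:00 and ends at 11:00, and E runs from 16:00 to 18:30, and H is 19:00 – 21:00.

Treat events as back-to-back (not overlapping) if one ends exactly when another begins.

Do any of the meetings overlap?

Yes

Sorted by start: A, D, B, C, G, E, F, H.
D starts before A ends → A and D overlap.
That's a conflict, so the schedule is not conflict-free.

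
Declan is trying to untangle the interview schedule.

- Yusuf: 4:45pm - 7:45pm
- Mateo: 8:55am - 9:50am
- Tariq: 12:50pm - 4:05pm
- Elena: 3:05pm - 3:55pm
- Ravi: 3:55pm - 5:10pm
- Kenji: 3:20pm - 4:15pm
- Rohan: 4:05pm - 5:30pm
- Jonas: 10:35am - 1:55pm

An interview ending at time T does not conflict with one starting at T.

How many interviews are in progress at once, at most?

Sort all start/end points and keep a running count:
8:55am start Mateo → 1
9:50am end Mateo → 0
10:35am start Jonas → 1
12:50pm start Tariq → 2
1:55pm end Jonas → 1
3:05pm start Elena → 2
3:20pm start Kenji → 3
3:55pm end Elena → 2
3:55pm start Ravi → 3
4:05pm end Tariq → 2
4:05pm start Rohan → 3
4:15pm end Kenji → 2
4:45pm start Yusuf → 3
5:10pm end Ravi → 2
5:30pm end Rohan → 1
7:45pm end Yusuf → 0
Peak is 3, at 3:20pm (Elena, Kenji, Tariq).

3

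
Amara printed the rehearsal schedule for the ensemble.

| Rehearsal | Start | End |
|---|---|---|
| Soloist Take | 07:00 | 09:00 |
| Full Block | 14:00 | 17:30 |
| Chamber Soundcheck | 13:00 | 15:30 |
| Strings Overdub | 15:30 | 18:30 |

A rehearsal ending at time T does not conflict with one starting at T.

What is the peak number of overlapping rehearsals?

Walk through starts and ends in time order (an end at T is processed before a start at T):
07:00 start Soloist Take → 1
09:00 end Soloist Take → 0
13:00 start Chamber Soundcheck → 1
14:00 start Full Block → 2
15:30 end Chamber Soundcheck → 1
15:30 start Strings Overdub → 2
17:30 end Full Block → 1
18:30 end Strings Overdub → 0
Peak is 2, at 14:00 (Chamber Soundcheck, Full Block).

2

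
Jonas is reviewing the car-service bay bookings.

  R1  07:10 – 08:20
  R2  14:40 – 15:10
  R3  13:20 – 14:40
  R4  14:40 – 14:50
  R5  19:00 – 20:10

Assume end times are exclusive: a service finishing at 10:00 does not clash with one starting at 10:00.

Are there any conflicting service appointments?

Two intervals overlap when each starts before the other ends.
Sorted by start: R1, R3, R2, R4, R5.
R3 starts after R1 ends — done with R1.
R2 starts exactly when R3 ends (back-to-back, no overlap) — done with R3.
R4 starts before R2 ends → R2 and R4 overlap.
That's a conflict, so the schedule is not conflict-free.

Yes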